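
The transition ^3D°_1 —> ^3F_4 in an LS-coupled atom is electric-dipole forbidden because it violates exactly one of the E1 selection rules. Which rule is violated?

the ΔJ = 0, ±1 rule

Initial level: S=1, L=2, J=1, parity odd. Final level: S=1, L=3, J=4, parity even.
ΔS = 0: S: 1 → 1 — satisfied.
ΔJ = 0, ±1 (not J=0↔0): J: 1 → 4, ΔJ = +3 — violated.
Parity must change: odd → even — satisfied.
ΔL = 0, ±1 (not L=0↔0): L: 2 → 3, ΔL = +1 — satisfied.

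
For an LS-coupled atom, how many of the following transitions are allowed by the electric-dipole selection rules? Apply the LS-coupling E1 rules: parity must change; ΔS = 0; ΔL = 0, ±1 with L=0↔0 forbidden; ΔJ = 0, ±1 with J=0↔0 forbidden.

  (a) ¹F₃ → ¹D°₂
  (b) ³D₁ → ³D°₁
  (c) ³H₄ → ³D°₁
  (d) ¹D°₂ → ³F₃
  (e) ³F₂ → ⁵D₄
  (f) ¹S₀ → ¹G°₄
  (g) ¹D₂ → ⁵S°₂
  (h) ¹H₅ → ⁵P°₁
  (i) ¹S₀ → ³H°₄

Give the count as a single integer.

(a) allowed
(b) allowed
(c) forbidden (ΔL, ΔJ fail)
(d) forbidden (ΔS fails)
(e) forbidden (parity, ΔS, ΔJ fail)
(f) forbidden (ΔL, ΔJ fail)
(g) forbidden (ΔS, ΔL fail)
(h) forbidden (ΔS, ΔL, ΔJ fail)
(i) forbidden (ΔS, ΔL, ΔJ fail)
Total allowed: 2 of 9.

2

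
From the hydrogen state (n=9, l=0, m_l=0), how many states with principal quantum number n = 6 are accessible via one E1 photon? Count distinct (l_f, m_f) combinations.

3

E1 requires Δl = ±1, so l_f ∈ {-1, 1}; with 0 ≤ l_f ≤ n_f−1 = 5, the allowed l_f values are {1}.
For l_f = 1: m_f ∈ {m_i−1, m_i, m_i+1} ∩ [−1, 1] = {-1, 0, 1} → 3 states.
Total: 3.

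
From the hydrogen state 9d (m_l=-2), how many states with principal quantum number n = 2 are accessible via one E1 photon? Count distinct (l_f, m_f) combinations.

1

E1 requires Δl = ±1, so l_f ∈ {1, 3}; with 0 ≤ l_f ≤ n_f−1 = 1, the allowed l_f values are {1}.
For l_f = 1: m_f ∈ {m_i−1, m_i, m_i+1} ∩ [−1, 1] = {-1} → 1 state.
Total: 1.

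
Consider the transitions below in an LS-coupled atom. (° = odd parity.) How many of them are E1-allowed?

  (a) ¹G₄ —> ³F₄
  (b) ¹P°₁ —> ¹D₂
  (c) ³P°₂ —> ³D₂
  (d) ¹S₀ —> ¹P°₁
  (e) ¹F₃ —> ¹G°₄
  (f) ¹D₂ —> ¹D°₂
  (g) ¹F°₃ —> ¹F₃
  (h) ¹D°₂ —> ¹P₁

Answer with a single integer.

7

(a) forbidden (parity, ΔS fail)
(b) allowed
(c) allowed
(d) allowed
(e) allowed
(f) allowed
(g) allowed
(h) allowed
Total allowed: 7 of 8.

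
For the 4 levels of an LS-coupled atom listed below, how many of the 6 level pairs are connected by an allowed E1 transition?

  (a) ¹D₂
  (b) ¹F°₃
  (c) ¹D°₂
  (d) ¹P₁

3

(a)–(b): allowed.
(a)–(c): allowed.
(a)–(d): forbidden (parity).
(b)–(c): forbidden (parity).
(b)–(d): forbidden (ΔL, ΔJ).
(c)–(d): allowed.
Allowed pairs: 3 of 6.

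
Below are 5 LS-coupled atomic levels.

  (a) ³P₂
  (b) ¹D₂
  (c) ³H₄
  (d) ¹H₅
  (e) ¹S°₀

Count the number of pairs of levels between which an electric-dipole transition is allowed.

0

(a)–(b): forbidden (parity, ΔS).
(a)–(c): forbidden (parity, ΔL, ΔJ).
(a)–(d): forbidden (parity, ΔS, ΔL, ΔJ).
(a)–(e): forbidden (ΔS, ΔJ).
(b)–(c): forbidden (parity, ΔS, ΔL, ΔJ).
(b)–(d): forbidden (parity, ΔL, ΔJ).
(b)–(e): forbidden (ΔL, ΔJ).
(c)–(d): forbidden (parity, ΔS).
(c)–(e): forbidden (ΔS, ΔL, ΔJ).
(d)–(e): forbidden (ΔL, ΔJ).
Allowed pairs: 0 of 10.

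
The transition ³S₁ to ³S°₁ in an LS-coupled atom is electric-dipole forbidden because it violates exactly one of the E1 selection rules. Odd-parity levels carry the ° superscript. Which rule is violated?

ΔS = 0: S: 1 → 1 — satisfied.
Parity must change: even → odd — satisfied.
ΔL = 0, ±1 (not L=0↔0): L: 0 → 0, ΔL = +0 — violated.
ΔJ = 0, ±1 (not J=0↔0): J: 1 → 1, ΔJ = +0 — satisfied.

the L=0 ↔ L=0 exclusion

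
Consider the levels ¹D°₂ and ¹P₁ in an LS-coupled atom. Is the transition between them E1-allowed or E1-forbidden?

Parity must change: odd → even — passes.
ΔS = 0: S: 0 → 0 — passes.
ΔL = 0, ±1 (not L=0↔0): L: 2 → 1, ΔL = -1 — passes.
ΔJ = 0, ±1 (not J=0↔0): J: 2 → 1, ΔJ = -1 — passes.
All four E1 rules are satisfied.

allowed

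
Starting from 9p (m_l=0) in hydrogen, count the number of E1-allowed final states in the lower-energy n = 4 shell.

4

E1 requires Δl = ±1, so l_f ∈ {0, 2}; with 0 ≤ l_f ≤ n_f−1 = 3, the allowed l_f values are {0, 2}.
For l_f = 0: m_f ∈ {m_i−1, m_i, m_i+1} ∩ [−0, 0] = {0} → 1 state.
For l_f = 2: m_f ∈ {m_i−1, m_i, m_i+1} ∩ [−2, 2] = {-1, 0, 1} → 3 states.
Total: 4.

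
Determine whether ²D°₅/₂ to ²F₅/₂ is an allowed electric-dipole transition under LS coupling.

allowed

Parity must change: odd → even — ✓.
ΔS = 0: S: 1/2 → 1/2 — ✓.
ΔL = 0, ±1 (not L=0↔0): L: 2 → 3, ΔL = +1 — ✓.
ΔJ = 0, ±1 (not J=0↔0): J: 5/2 → 5/2, ΔJ = +0 — ✓.
All four E1 rules are satisfied.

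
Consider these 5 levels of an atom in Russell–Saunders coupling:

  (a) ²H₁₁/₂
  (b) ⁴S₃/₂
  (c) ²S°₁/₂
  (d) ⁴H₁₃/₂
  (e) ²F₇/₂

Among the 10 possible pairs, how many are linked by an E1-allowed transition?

0

(a)–(b): forbidden (parity, ΔS, ΔL, ΔJ).
(a)–(c): forbidden (ΔL, ΔJ).
(a)–(d): forbidden (parity, ΔS).
(a)–(e): forbidden (parity, ΔL, ΔJ).
(b)–(c): forbidden (ΔS, ΔL).
(b)–(d): forbidden (parity, ΔL, ΔJ).
(b)–(e): forbidden (parity, ΔS, ΔL, ΔJ).
(c)–(d): forbidden (ΔS, ΔL, ΔJ).
(c)–(e): forbidden (ΔL, ΔJ).
(d)–(e): forbidden (parity, ΔS, ΔL, ΔJ).
Allowed pairs: 0 of 10.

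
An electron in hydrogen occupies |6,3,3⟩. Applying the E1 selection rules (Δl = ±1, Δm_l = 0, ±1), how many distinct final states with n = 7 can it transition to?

4

E1 requires Δl = ±1, so l_f ∈ {2, 4}; with 0 ≤ l_f ≤ n_f−1 = 6, the allowed l_f values are {2, 4}.
For l_f = 2: m_f ∈ {m_i−1, m_i, m_i+1} ∩ [−2, 2] = {2} → 1 state.
For l_f = 4: m_f ∈ {m_i−1, m_i, m_i+1} ∩ [−4, 4] = {2, 3, 4} → 3 states.
Total: 4.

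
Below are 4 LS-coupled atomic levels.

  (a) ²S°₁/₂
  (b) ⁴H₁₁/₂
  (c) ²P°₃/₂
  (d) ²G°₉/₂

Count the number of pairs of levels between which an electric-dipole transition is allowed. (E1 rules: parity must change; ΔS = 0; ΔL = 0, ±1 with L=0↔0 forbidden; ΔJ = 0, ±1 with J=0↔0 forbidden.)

(a)–(b): forbidden (ΔS, ΔL, ΔJ).
(a)–(c): forbidden (parity).
(a)–(d): forbidden (parity, ΔL, ΔJ).
(b)–(c): forbidden (ΔS, ΔL, ΔJ).
(b)–(d): forbidden (ΔS).
(c)–(d): forbidden (parity, ΔL, ΔJ).
Allowed pairs: 0 of 6.

0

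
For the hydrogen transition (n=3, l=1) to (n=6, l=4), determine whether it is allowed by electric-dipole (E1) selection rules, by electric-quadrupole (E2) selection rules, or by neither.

Δl = 4 − 1 = +3; l_i + l_f = 5.
E1 (Δl = ±1): not satisfied.
E2 (Δl = 0,±2, l_i+l_f ≥ 2): not satisfied.

neither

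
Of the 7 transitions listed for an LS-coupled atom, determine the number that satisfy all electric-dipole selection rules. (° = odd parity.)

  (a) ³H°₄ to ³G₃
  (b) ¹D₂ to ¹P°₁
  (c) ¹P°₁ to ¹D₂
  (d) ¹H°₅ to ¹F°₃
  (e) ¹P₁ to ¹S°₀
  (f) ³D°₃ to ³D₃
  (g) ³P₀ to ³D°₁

6

(a) allowed
(b) allowed
(c) allowed
(d) forbidden (parity, ΔL, ΔJ fail)
(e) allowed
(f) allowed
(g) allowed
Total allowed: 6 of 7.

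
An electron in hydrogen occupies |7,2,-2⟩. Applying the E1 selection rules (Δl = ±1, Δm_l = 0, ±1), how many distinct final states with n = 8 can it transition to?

E1 requires Δl = ±1, so l_f ∈ {1, 3}; with 0 ≤ l_f ≤ n_f−1 = 7, the allowed l_f values are {1, 3}.
For l_f = 1: m_f ∈ {m_i−1, m_i, m_i+1} ∩ [−1, 1] = {-1} → 1 state.
For l_f = 3: m_f ∈ {m_i−1, m_i, m_i+1} ∩ [−3, 3] = {-3, -2, -1} → 3 states.
Total: 4.

4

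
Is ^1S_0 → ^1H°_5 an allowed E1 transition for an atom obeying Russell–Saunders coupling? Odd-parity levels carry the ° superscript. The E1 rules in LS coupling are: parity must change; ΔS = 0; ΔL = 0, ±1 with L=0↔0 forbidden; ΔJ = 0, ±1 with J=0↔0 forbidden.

forbidden

Reading off the term symbols: S 0→0, L 0→5, J 0→5, parity even→odd.
ΔL = 0, ±1 (not L=0↔0): L: 0 → 5, ΔL = +5 — violated.
ΔJ = 0, ±1 (not J=0↔0): J: 0 → 5, ΔJ = +5 — violated.
Parity must change: even → odd — satisfied.
ΔS = 0: S: 0 → 0 — satisfied.
Rule(s) violated: ΔL, ΔJ.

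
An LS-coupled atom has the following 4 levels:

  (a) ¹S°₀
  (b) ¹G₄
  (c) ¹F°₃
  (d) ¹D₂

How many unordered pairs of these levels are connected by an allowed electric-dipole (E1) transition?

(a)–(b): forbidden (ΔL, ΔJ).
(a)–(c): forbidden (parity, ΔL, ΔJ).
(a)–(d): forbidden (ΔL, ΔJ).
(b)–(c): allowed.
(b)–(d): forbidden (parity, ΔL, ΔJ).
(c)–(d): allowed.
Allowed pairs: 2 of 6.

2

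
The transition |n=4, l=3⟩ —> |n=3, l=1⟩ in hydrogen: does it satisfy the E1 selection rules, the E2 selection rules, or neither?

Δl = 1 − 3 = -2; l_i + l_f = 4.
E1 (Δl = ±1): not satisfied.
E2 (Δl = 0,±2, l_i+l_f ≥ 2): satisfied.

E2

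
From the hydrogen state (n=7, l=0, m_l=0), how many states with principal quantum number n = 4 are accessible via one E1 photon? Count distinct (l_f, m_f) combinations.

3

E1 requires Δl = ±1, so l_f ∈ {-1, 1}; with 0 ≤ l_f ≤ n_f−1 = 3, the allowed l_f values are {1}.
For l_f = 1: m_f ∈ {m_i−1, m_i, m_i+1} ∩ [−1, 1] = {-1, 0, 1} → 3 states.
Total: 3.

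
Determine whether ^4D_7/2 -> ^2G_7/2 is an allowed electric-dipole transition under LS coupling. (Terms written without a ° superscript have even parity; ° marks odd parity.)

forbidden

Reading off the term symbols: S 3/2→1/2, L 2→4, J 7/2→7/2, parity even→even.
Parity must change: even → even — violated.
ΔS = 0: S: 3/2 → 1/2 — violated.
ΔL = 0, ±1 (not L=0↔0): L: 2 → 4, ΔL = +2 — violated.
ΔJ = 0, ±1 (not J=0↔0): J: 7/2 → 7/2, ΔJ = +0 — satisfied.
Rule(s) violated: parity, ΔS, ΔL.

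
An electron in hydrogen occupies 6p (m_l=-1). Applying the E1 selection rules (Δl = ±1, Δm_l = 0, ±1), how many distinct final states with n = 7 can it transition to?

4

E1 requires Δl = ±1, so l_f ∈ {0, 2}; with 0 ≤ l_f ≤ n_f−1 = 6, the allowed l_f values are {0, 2}.
For l_f = 0: m_f ∈ {m_i−1, m_i, m_i+1} ∩ [−0, 0] = {0} → 1 state.
For l_f = 2: m_f ∈ {m_i−1, m_i, m_i+1} ∩ [−2, 2] = {-2, -1, 0} → 3 states.
Total: 4.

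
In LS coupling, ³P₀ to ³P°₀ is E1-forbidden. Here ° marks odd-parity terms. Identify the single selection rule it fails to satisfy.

the J=0 ↔ J=0 exclusion

Reading off the term symbols: S 1→1, L 1→1, J 0→0, parity even→odd.
Parity must change: even → odd — ✓.
ΔS = 0: S: 1 → 1 — ✓.
ΔL = 0, ±1 (not L=0↔0): L: 1 → 1, ΔL = +0 — ✓.
ΔJ = 0, ±1 (not J=0↔0): J: 0 → 0, ΔJ = +0 — ✗.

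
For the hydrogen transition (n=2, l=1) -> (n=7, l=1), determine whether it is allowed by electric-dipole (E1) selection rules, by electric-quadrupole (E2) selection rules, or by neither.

Δl = 1 − 1 = +0; l_i + l_f = 2.
E1 (Δl = ±1): not satisfied.
E2 (Δl = 0,±2, l_i+l_f ≥ 2): satisfied.

E2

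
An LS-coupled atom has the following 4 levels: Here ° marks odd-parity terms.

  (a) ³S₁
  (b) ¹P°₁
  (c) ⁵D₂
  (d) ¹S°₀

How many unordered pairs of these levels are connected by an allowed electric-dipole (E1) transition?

0

(a)–(b): forbidden (ΔS).
(a)–(c): forbidden (parity, ΔS, ΔL).
(a)–(d): forbidden (ΔS, ΔL).
(b)–(c): forbidden (ΔS).
(b)–(d): forbidden (parity).
(c)–(d): forbidden (ΔS, ΔL, ΔJ).
Allowed pairs: 0 of 6.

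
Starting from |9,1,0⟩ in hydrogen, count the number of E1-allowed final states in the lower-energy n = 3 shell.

4

E1 requires Δl = ±1, so l_f ∈ {0, 2}; with 0 ≤ l_f ≤ n_f−1 = 2, the allowed l_f values are {0, 2}.
For l_f = 0: m_f ∈ {m_i−1, m_i, m_i+1} ∩ [−0, 0] = {0} → 1 state.
For l_f = 2: m_f ∈ {m_i−1, m_i, m_i+1} ∩ [−2, 2] = {-1, 0, 1} → 3 states.
Total: 4.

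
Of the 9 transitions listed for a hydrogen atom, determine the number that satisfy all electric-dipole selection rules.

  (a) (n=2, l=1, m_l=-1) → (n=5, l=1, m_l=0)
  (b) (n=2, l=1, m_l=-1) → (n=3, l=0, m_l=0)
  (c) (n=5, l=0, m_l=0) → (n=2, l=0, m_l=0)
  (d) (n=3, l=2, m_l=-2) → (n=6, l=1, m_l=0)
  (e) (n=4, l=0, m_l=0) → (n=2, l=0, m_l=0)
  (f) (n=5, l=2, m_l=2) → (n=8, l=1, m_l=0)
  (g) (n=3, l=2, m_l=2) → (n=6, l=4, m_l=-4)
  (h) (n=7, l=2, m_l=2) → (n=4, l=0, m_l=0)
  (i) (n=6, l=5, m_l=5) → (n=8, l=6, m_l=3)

(a) forbidden — Δl = +0 (E1 requires Δl = ±1)
(b) allowed
(c) forbidden — Δl = +0 (E1 requires Δl = ±1)
(d) forbidden — Δm_l = +2 (E1 requires Δm_l = 0, ±1)
(e) forbidden — Δl = +0 (E1 requires Δl = ±1)
(f) forbidden — Δm_l = -2 (E1 requires Δm_l = 0, ±1)
(g) forbidden — Δl = +2 (E1 requires Δl = ±1); Δm_l = -6 (E1 requires Δm_l = 0, ±1)
(h) forbidden — Δl = -2 (E1 requires Δl = ±1); Δm_l = -2 (E1 requires Δm_l = 0, ±1)
(i) forbidden — Δm_l = -2 (E1 requires Δm_l = 0, ±1)
Total allowed: 1 of 9.

1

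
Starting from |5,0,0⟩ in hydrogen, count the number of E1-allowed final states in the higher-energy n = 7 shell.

E1 requires Δl = ±1, so l_f ∈ {-1, 1}; with 0 ≤ l_f ≤ n_f−1 = 6, the allowed l_f values are {1}.
For l_f = 1: m_f ∈ {m_i−1, m_i, m_i+1} ∩ [−1, 1] = {-1, 0, 1} → 3 states.
Total: 3.

3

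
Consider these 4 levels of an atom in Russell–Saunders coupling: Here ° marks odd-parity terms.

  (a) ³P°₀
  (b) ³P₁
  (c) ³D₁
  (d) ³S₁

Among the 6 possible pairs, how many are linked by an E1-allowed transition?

3

(a)–(b): allowed.
(a)–(c): allowed.
(a)–(d): allowed.
(b)–(c): forbidden (parity).
(b)–(d): forbidden (parity).
(c)–(d): forbidden (parity, ΔL).
Allowed pairs: 3 of 6.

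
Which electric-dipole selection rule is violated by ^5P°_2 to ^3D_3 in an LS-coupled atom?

the ΔS = 0 rule

Parity must change: odd → even — ok.
ΔS = 0: S: 2 → 1 — fails.
ΔL = 0, ±1 (not L=0↔0): L: 1 → 2, ΔL = +1 — ok.
ΔJ = 0, ±1 (not J=0↔0): J: 2 → 3, ΔJ = +1 — ok.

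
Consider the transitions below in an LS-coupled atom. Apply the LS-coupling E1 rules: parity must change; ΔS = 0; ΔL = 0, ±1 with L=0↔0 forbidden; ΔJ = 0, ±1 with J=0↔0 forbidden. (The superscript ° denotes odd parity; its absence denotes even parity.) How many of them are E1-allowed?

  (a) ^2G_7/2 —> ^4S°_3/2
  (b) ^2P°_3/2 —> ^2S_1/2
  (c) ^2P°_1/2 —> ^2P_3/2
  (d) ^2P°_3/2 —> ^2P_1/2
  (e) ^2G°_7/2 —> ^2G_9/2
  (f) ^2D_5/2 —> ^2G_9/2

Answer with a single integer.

4

(a) forbidden (ΔS, ΔL, ΔJ fail)
(b) allowed
(c) allowed
(d) allowed
(e) allowed
(f) forbidden (parity, ΔL, ΔJ fail)
Total allowed: 4 of 6.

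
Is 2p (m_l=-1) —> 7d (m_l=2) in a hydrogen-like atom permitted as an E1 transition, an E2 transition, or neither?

Δl = 2 − 1 = +1; l_i + l_f = 3.
Δm_l = +3.
E1 (Δl = ±1, |Δm_l| ≤ 1): not satisfied.
E2 (Δl = 0,±2, l_i+l_f ≥ 2, |Δm_l| ≤ 2): not satisfied.

neither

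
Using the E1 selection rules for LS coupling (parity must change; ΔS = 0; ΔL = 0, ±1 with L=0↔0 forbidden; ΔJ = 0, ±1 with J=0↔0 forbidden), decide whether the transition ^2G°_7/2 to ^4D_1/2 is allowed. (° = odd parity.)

Reading off the term symbols: S 1/2→3/2, L 4→2, J 7/2→1/2, parity odd→even.
ΔJ = 0, ±1 (not J=0↔0): J: 7/2 → 1/2, ΔJ = -3 — ✗.
ΔS = 0: S: 1/2 → 3/2 — ✗.
Parity must change: odd → even — ✓.
ΔL = 0, ±1 (not L=0↔0): L: 4 → 2, ΔL = -2 — ✗.
Rule(s) violated: ΔS, ΔL, ΔJ.

forbidden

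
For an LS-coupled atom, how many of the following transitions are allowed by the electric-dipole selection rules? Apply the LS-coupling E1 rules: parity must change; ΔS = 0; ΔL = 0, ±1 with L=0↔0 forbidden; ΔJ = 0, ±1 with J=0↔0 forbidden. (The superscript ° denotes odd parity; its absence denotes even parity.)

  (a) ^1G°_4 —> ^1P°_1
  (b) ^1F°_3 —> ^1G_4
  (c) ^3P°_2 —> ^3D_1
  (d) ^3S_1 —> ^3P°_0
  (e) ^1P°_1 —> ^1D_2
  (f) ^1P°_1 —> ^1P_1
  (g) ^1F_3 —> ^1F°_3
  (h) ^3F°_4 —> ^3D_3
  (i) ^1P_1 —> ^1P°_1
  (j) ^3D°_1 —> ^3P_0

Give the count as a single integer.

9

(a) forbidden (parity, ΔL, ΔJ fail)
(b) allowed
(c) allowed
(d) allowed
(e) allowed
(f) allowed
(g) allowed
(h) allowed
(i) allowed
(j) allowed
Total allowed: 9 of 10.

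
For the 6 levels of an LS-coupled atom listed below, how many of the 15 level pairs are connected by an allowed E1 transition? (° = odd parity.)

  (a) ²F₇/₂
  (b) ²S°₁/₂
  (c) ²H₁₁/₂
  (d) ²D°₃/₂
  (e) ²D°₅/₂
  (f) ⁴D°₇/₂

1

(a)–(b): forbidden (ΔL, ΔJ).
(a)–(c): forbidden (parity, ΔL, ΔJ).
(a)–(d): forbidden (ΔJ).
(a)–(e): allowed.
(a)–(f): forbidden (ΔS).
(b)–(c): forbidden (ΔL, ΔJ).
(b)–(d): forbidden (parity, ΔL).
(b)–(e): forbidden (parity, ΔL, ΔJ).
(b)–(f): forbidden (parity, ΔS, ΔL, ΔJ).
(c)–(d): forbidden (ΔL, ΔJ).
(c)–(e): forbidden (ΔL, ΔJ).
(c)–(f): forbidden (ΔS, ΔL, ΔJ).
(d)–(e): forbidden (parity).
(d)–(f): forbidden (parity, ΔS, ΔJ).
(e)–(f): forbidden (parity, ΔS).
Allowed pairs: 1 of 15.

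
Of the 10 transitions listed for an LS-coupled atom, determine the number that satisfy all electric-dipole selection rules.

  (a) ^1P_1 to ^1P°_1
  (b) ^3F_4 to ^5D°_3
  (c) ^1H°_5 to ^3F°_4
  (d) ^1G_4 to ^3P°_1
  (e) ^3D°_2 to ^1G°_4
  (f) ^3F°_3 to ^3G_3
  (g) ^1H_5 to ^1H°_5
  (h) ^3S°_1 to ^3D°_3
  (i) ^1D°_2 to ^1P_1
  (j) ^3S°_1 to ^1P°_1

4

(a) allowed
(b) forbidden (ΔS fails)
(c) forbidden (parity, ΔS, ΔL fail)
(d) forbidden (ΔS, ΔL, ΔJ fail)
(e) forbidden (parity, ΔS, ΔL, ΔJ fail)
(f) allowed
(g) allowed
(h) forbidden (parity, ΔL, ΔJ fail)
(i) allowed
(j) forbidden (parity, ΔS fail)
Total allowed: 4 of 10.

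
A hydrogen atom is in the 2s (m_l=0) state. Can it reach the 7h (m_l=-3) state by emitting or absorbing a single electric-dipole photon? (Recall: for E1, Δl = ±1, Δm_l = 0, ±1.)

forbidden

Initial l = 0, final l = 5, so Δl = +5. E1 requires Δl = ±1: fails.
Δm_l = -3 − (0) = -3. E1 requires Δm_l = 0, ±1: fails.
The transition is electric-dipole forbidden.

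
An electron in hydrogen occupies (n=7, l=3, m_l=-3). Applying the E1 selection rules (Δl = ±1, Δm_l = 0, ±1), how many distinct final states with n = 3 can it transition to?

E1 requires Δl = ±1, so l_f ∈ {2, 4}; with 0 ≤ l_f ≤ n_f−1 = 2, the allowed l_f values are {2}.
For l_f = 2: m_f ∈ {m_i−1, m_i, m_i+1} ∩ [−2, 2] = {-2} → 1 state.
Total: 1.

1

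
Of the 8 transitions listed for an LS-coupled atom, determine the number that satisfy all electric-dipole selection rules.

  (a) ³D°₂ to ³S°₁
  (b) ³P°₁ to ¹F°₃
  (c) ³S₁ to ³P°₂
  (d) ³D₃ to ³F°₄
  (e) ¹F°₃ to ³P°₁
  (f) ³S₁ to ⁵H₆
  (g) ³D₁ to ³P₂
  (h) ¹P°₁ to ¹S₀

(a) forbidden (parity, ΔL fail)
(b) forbidden (parity, ΔS, ΔL, ΔJ fail)
(c) allowed
(d) allowed
(e) forbidden (parity, ΔS, ΔL, ΔJ fail)
(f) forbidden (parity, ΔS, ΔL, ΔJ fail)
(g) forbidden (parity fails)
(h) allowed
Total allowed: 3 of 8.

3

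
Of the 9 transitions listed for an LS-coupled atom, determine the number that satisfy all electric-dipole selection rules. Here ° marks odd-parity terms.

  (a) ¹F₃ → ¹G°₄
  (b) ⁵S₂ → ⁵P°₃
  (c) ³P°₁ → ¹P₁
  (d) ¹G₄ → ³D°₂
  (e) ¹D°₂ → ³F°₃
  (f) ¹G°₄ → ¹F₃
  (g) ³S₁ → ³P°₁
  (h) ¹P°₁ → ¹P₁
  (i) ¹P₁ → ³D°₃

(a) allowed
(b) allowed
(c) forbidden (ΔS fails)
(d) forbidden (ΔS, ΔL, ΔJ fail)
(e) forbidden (parity, ΔS fail)
(f) allowed
(g) allowed
(h) allowed
(i) forbidden (ΔS, ΔJ fail)
Total allowed: 5 of 9.

5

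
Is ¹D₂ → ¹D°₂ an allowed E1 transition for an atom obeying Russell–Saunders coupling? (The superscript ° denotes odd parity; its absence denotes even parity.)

Reading off the term symbols: S 0→0, L 2→2, J 2→2, parity even→odd.
Parity must change: even → odd — ok.
ΔS = 0: S: 0 → 0 — ok.
ΔL = 0, ±1 (not L=0↔0): L: 2 → 2, ΔL = +0 — ok.
ΔJ = 0, ±1 (not J=0↔0): J: 2 → 2, ΔJ = +0 — ok.
All four E1 rules are satisfied.

allowed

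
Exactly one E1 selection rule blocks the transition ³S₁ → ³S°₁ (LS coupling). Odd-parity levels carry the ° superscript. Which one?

ΔS = 0: S: 1 → 1 — passes.
ΔL = 0, ±1 (not L=0↔0): L: 0 → 0, ΔL = +0 — fails.
ΔJ = 0, ±1 (not J=0↔0): J: 1 → 1, ΔJ = +0 — passes.
Parity must change: even → odd — passes.

the L=0 ↔ L=0 exclusion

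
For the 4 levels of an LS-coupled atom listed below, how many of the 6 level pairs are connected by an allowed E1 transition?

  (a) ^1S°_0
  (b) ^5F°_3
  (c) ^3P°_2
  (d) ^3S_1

1

(a)–(b): forbidden (parity, ΔS, ΔL, ΔJ).
(a)–(c): forbidden (parity, ΔS, ΔJ).
(a)–(d): forbidden (ΔS, ΔL).
(b)–(c): forbidden (parity, ΔS, ΔL).
(b)–(d): forbidden (ΔS, ΔL, ΔJ).
(c)–(d): allowed.
Allowed pairs: 1 of 6.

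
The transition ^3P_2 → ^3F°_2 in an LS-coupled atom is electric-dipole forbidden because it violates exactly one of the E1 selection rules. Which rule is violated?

ΔS = 0: S: 1 → 1 — satisfied.
Parity must change: even → odd — satisfied.
ΔJ = 0, ±1 (not J=0↔0): J: 2 → 2, ΔJ = +0 — satisfied.
ΔL = 0, ±1 (not L=0↔0): L: 1 → 3, ΔL = +2 — violated.

the ΔL = 0, ±1 rule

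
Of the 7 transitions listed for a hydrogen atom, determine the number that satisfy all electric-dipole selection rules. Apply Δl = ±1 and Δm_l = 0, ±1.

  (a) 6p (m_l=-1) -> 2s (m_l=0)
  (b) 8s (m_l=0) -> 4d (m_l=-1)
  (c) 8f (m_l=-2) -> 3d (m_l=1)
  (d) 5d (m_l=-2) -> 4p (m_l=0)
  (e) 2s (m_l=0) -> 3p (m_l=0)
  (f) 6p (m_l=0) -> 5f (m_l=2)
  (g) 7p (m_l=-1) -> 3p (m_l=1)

2

(a) allowed
(b) forbidden — Δl = +2 (E1 requires Δl = ±1)
(c) forbidden — Δm_l = +3 (E1 requires Δm_l = 0, ±1)
(d) forbidden — Δm_l = +2 (E1 requires Δm_l = 0, ±1)
(e) allowed
(f) forbidden — Δl = +2 (E1 requires Δl = ±1); Δm_l = +2 (E1 requires Δm_l = 0, ±1)
(g) forbidden — Δl = +0 (E1 requires Δl = ±1); Δm_l = +2 (E1 requires Δm_l = 0, ±1)
Total allowed: 2 of 7.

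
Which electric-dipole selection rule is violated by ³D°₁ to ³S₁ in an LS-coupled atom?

Reading off the term symbols: S 1→1, L 2→0, J 1→1, parity odd→even.
Parity must change: odd → even — ✓.
ΔS = 0: S: 1 → 1 — ✓.
ΔL = 0, ±1 (not L=0↔0): L: 2 → 0, ΔL = -2 — ✗.
ΔJ = 0, ±1 (not J=0↔0): J: 1 → 1, ΔJ = +0 — ✓.

the ΔL = 0, ±1 rule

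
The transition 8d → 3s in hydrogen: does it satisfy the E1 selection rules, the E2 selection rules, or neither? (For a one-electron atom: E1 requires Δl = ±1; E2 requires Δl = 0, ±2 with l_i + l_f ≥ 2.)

E2

Δl = 0 − 2 = -2; l_i + l_f = 2.
E1 (Δl = ±1): not satisfied.
E2 (Δl = 0,±2, l_i+l_f ≥ 2): satisfied.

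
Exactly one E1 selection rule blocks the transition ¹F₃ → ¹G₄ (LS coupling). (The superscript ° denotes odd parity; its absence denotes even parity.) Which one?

parity

Parity must change: even → even — fails.
ΔS = 0: S: 0 → 0 — passes.
ΔL = 0, ±1 (not L=0↔0): L: 3 → 4, ΔL = +1 — passes.
ΔJ = 0, ±1 (not J=0↔0): J: 3 → 4, ΔJ = +1 — passes.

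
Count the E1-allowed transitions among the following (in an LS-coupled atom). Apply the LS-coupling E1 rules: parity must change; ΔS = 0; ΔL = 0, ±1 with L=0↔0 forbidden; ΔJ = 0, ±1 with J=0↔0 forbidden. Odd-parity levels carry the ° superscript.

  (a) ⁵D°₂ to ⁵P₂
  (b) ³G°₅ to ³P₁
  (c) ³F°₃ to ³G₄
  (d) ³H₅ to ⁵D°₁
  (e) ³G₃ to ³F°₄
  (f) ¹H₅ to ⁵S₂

(a) allowed
(b) forbidden (ΔL, ΔJ fail)
(c) allowed
(d) forbidden (ΔS, ΔL, ΔJ fail)
(e) allowed
(f) forbidden (parity, ΔS, ΔL, ΔJ fail)
Total allowed: 3 of 6.

3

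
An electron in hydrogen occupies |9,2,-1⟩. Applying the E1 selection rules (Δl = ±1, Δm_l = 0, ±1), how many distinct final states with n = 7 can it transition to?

5

E1 requires Δl = ±1, so l_f ∈ {1, 3}; with 0 ≤ l_f ≤ n_f−1 = 6, the allowed l_f values are {1, 3}.
For l_f = 1: m_f ∈ {m_i−1, m_i, m_i+1} ∩ [−1, 1] = {-1, 0} → 2 states.
For l_f = 3: m_f ∈ {m_i−1, m_i, m_i+1} ∩ [−3, 3] = {-2, -1, 0} → 3 states.
Total: 5.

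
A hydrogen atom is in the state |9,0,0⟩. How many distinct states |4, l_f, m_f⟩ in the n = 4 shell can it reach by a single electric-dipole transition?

3

E1 requires Δl = ±1, so l_f ∈ {-1, 1}; with 0 ≤ l_f ≤ n_f−1 = 3, the allowed l_f values are {1}.
For l_f = 1: m_f ∈ {m_i−1, m_i, m_i+1} ∩ [−1, 1] = {-1, 0, 1} → 3 states.
Total: 3.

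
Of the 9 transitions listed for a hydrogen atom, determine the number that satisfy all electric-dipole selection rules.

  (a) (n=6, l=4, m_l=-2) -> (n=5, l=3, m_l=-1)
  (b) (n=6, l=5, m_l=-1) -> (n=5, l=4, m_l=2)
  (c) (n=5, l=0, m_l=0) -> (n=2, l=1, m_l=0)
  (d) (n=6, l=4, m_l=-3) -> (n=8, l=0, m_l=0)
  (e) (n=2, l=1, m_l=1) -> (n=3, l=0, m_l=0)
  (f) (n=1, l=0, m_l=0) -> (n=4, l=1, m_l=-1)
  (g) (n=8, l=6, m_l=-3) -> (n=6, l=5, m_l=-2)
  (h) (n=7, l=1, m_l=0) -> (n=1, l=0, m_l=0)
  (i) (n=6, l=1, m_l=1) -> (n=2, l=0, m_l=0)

(a) allowed
(b) forbidden — Δm_l = +3 (E1 requires Δm_l = 0, ±1)
(c) allowed
(d) forbidden — Δl = -4 (E1 requires Δl = ±1); Δm_l = +3 (E1 requires Δm_l = 0, ±1)
(e) allowed
(f) allowed
(g) allowed
(h) allowed
(i) allowed
Total allowed: 7 of 9.

7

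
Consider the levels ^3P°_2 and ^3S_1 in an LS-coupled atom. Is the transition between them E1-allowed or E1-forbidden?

Reading off the term symbols: S 1→1, L 1→0, J 2→1, parity odd→even.
Parity must change: odd → even — ok.
ΔS = 0: S: 1 → 1 — ok.
ΔL = 0, ±1 (not L=0↔0): L: 1 → 0, ΔL = -1 — ok.
ΔJ = 0, ±1 (not J=0↔0): J: 2 → 1, ΔJ = -1 — ok.
All four E1 rules are satisfied.

allowed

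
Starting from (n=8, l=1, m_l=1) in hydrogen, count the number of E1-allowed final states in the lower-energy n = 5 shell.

4

E1 requires Δl = ±1, so l_f ∈ {0, 2}; with 0 ≤ l_f ≤ n_f−1 = 4, the allowed l_f values are {0, 2}.
For l_f = 0: m_f ∈ {m_i−1, m_i, m_i+1} ∩ [−0, 0] = {0} → 1 state.
For l_f = 2: m_f ∈ {m_i−1, m_i, m_i+1} ∩ [−2, 2] = {0, 1, 2} → 3 states.
Total: 4.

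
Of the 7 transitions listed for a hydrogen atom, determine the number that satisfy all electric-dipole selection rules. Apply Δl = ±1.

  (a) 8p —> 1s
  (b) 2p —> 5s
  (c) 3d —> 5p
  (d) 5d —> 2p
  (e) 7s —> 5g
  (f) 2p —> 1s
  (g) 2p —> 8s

6

(a) allowed
(b) allowed
(c) allowed
(d) allowed
(e) forbidden — Δl = +4 (E1 requires Δl = ±1)
(f) allowed
(g) allowed
Total allowed: 6 of 7.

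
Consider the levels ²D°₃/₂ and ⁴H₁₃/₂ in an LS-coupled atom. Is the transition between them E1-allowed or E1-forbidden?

forbidden

ΔS = 0: S: 1/2 → 3/2 — ✗.
ΔL = 0, ±1 (not L=0↔0): L: 2 → 5, ΔL = +3 — ✗.
ΔJ = 0, ±1 (not J=0↔0): J: 3/2 → 13/2, ΔJ = +5 — ✗.
Parity must change: odd → even — ✓.
Rule(s) violated: ΔS, ΔL, ΔJ.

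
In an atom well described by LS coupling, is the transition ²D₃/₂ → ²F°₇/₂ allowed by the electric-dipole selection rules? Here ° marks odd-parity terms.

forbidden

Parity must change: even → odd — ok.
ΔS = 0: S: 1/2 → 1/2 — ok.
ΔL = 0, ±1 (not L=0↔0): L: 2 → 3, ΔL = +1 — ok.
ΔJ = 0, ±1 (not J=0↔0): J: 3/2 → 7/2, ΔJ = +2 — fails.
Rule(s) violated: ΔJ.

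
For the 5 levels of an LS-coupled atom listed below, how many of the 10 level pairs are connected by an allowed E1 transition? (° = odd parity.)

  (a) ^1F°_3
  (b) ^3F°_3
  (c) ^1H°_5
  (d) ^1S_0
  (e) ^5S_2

(a)–(b): forbidden (parity, ΔS).
(a)–(c): forbidden (parity, ΔL, ΔJ).
(a)–(d): forbidden (ΔL, ΔJ).
(a)–(e): forbidden (ΔS, ΔL).
(b)–(c): forbidden (parity, ΔS, ΔL, ΔJ).
(b)–(d): forbidden (ΔS, ΔL, ΔJ).
(b)–(e): forbidden (ΔS, ΔL).
(c)–(d): forbidden (ΔL, ΔJ).
(c)–(e): forbidden (ΔS, ΔL, ΔJ).
(d)–(e): forbidden (parity, ΔS, ΔL, ΔJ).
Allowed pairs: 0 of 10.

0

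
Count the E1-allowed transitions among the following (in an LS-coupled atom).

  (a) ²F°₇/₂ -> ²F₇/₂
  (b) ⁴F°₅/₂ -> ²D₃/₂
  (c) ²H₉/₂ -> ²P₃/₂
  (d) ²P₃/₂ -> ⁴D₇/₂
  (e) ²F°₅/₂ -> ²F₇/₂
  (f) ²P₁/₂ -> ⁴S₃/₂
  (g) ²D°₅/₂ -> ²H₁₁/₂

2

(a) allowed
(b) forbidden (ΔS fails)
(c) forbidden (parity, ΔL, ΔJ fail)
(d) forbidden (parity, ΔS, ΔJ fail)
(e) allowed
(f) forbidden (parity, ΔS fail)
(g) forbidden (ΔL, ΔJ fail)
Total allowed: 2 of 7.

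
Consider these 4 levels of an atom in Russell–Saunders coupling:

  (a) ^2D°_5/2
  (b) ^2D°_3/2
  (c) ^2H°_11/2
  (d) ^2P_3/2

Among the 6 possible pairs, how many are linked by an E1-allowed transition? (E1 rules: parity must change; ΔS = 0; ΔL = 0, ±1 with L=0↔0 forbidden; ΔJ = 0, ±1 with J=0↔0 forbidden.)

2

(a)–(b): forbidden (parity).
(a)–(c): forbidden (parity, ΔL, ΔJ).
(a)–(d): allowed.
(b)–(c): forbidden (parity, ΔL, ΔJ).
(b)–(d): allowed.
(c)–(d): forbidden (ΔL, ΔJ).
Allowed pairs: 2 of 6.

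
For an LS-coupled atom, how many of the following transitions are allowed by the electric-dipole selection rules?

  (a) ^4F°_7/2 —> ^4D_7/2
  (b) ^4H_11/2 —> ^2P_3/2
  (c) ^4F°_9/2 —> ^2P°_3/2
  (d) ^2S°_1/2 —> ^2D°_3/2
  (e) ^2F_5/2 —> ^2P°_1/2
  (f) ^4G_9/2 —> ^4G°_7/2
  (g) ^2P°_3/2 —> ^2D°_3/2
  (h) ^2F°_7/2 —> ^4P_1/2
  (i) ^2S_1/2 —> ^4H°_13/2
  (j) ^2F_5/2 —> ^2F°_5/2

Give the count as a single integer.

3

(a) allowed
(b) forbidden (parity, ΔS, ΔL, ΔJ fail)
(c) forbidden (parity, ΔS, ΔL, ΔJ fail)
(d) forbidden (parity, ΔL fail)
(e) forbidden (ΔL, ΔJ fail)
(f) allowed
(g) forbidden (parity fails)
(h) forbidden (ΔS, ΔL, ΔJ fail)
(i) forbidden (ΔS, ΔL, ΔJ fail)
(j) allowed
Total allowed: 3 of 10.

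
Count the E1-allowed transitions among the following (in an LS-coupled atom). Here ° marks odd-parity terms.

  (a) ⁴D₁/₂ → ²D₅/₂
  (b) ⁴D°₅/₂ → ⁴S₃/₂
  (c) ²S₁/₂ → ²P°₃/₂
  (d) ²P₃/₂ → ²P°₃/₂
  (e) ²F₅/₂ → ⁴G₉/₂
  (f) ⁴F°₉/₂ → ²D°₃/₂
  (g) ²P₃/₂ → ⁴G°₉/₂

(a) forbidden (parity, ΔS, ΔJ fail)
(b) forbidden (ΔL fails)
(c) allowed
(d) allowed
(e) forbidden (parity, ΔS, ΔJ fail)
(f) forbidden (parity, ΔS, ΔJ fail)
(g) forbidden (ΔS, ΔL, ΔJ fail)
Total allowed: 2 of 7.

2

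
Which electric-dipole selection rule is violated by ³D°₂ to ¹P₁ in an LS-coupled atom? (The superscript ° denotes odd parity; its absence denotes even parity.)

Parity must change: odd → even — satisfied.
ΔS = 0: S: 1 → 0 — violated.
ΔL = 0, ±1 (not L=0↔0): L: 2 → 1, ΔL = -1 — satisfied.
ΔJ = 0, ±1 (not J=0↔0): J: 2 → 1, ΔJ = -1 — satisfied.

the ΔS = 0 rule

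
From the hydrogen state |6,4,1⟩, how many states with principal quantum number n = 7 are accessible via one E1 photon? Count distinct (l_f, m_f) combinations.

E1 requires Δl = ±1, so l_f ∈ {3, 5}; with 0 ≤ l_f ≤ n_f−1 = 6, the allowed l_f values are {3, 5}.
For l_f = 3: m_f ∈ {m_i−1, m_i, m_i+1} ∩ [−3, 3] = {0, 1, 2} → 3 states.
For l_f = 5: m_f ∈ {m_i−1, m_i, m_i+1} ∩ [−5, 5] = {0, 1, 2} → 3 states.
Total: 6.

6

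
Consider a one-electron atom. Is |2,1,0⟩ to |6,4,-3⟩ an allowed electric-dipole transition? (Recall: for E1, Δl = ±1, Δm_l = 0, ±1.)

forbidden

l: 1 → 4 (Δl = +3). Δl = ±1 ✗.
Δm_l = -3 − (0) = -3. E1 requires Δm_l = 0, ±1: ✗.
The transition is electric-dipole forbidden.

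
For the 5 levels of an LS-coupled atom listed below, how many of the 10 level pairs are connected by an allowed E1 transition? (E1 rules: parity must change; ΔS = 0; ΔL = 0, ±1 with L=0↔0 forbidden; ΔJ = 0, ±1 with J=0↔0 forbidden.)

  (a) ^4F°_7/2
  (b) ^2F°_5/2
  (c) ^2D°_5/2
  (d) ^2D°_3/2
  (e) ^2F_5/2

(a)–(b): forbidden (parity, ΔS).
(a)–(c): forbidden (parity, ΔS).
(a)–(d): forbidden (parity, ΔS, ΔJ).
(a)–(e): forbidden (ΔS).
(b)–(c): forbidden (parity).
(b)–(d): forbidden (parity).
(b)–(e): allowed.
(c)–(d): forbidden (parity).
(c)–(e): allowed.
(d)–(e): allowed.
Allowed pairs: 3 of 10.

3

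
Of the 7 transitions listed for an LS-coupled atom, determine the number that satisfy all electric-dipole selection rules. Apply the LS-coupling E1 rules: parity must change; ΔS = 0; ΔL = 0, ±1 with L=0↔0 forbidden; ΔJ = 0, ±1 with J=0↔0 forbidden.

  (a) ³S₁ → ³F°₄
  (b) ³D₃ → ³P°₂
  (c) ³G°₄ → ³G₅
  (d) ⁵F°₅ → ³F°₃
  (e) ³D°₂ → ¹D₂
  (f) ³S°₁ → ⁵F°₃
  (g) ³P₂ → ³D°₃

(a) forbidden (ΔL, ΔJ fail)
(b) allowed
(c) allowed
(d) forbidden (parity, ΔS, ΔJ fail)
(e) forbidden (ΔS fails)
(f) forbidden (parity, ΔS, ΔL, ΔJ fail)
(g) allowed
Total allowed: 3 of 7.

3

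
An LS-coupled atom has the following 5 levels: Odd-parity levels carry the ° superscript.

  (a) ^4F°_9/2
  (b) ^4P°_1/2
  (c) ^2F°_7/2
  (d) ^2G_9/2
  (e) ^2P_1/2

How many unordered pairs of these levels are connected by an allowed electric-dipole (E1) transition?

1

(a)–(b): forbidden (parity, ΔL, ΔJ).
(a)–(c): forbidden (parity, ΔS).
(a)–(d): forbidden (ΔS).
(a)–(e): forbidden (ΔS, ΔL, ΔJ).
(b)–(c): forbidden (parity, ΔS, ΔL, ΔJ).
(b)–(d): forbidden (ΔS, ΔL, ΔJ).
(b)–(e): forbidden (ΔS).
(c)–(d): allowed.
(c)–(e): forbidden (ΔL, ΔJ).
(d)–(e): forbidden (parity, ΔL, ΔJ).
Allowed pairs: 1 of 10.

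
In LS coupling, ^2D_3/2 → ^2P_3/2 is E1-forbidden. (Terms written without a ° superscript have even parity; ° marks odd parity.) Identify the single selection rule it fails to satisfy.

parity

ΔS = 0: S: 1/2 → 1/2 — ✓.
ΔJ = 0, ±1 (not J=0↔0): J: 3/2 → 3/2, ΔJ = +0 — ✓.
ΔL = 0, ±1 (not L=0↔0): L: 2 → 1, ΔL = -1 — ✓.
Parity must change: even → even — ✗.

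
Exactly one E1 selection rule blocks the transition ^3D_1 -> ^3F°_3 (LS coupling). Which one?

the ΔJ = 0, ±1 rule

Parity must change: even → odd — ok.
ΔS = 0: S: 1 → 1 — ok.
ΔL = 0, ±1 (not L=0↔0): L: 2 → 3, ΔL = +1 — ok.
ΔJ = 0, ±1 (not J=0↔0): J: 1 → 3, ΔJ = +2 — fails.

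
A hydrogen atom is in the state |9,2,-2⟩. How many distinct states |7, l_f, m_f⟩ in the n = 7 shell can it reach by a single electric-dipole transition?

E1 requires Δl = ±1, so l_f ∈ {1, 3}; with 0 ≤ l_f ≤ n_f−1 = 6, the allowed l_f values are {1, 3}.
For l_f = 1: m_f ∈ {m_i−1, m_i, m_i+1} ∩ [−1, 1] = {-1} → 1 state.
For l_f = 3: m_f ∈ {m_i−1, m_i, m_i+1} ∩ [−3, 3] = {-3, -2, -1} → 3 states.
Total: 4.

4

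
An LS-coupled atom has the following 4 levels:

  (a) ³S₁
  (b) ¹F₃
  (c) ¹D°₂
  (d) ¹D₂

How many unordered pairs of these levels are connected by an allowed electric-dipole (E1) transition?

(a)–(b): forbidden (parity, ΔS, ΔL, ΔJ).
(a)–(c): forbidden (ΔS, ΔL).
(a)–(d): forbidden (parity, ΔS, ΔL).
(b)–(c): allowed.
(b)–(d): forbidden (parity).
(c)–(d): allowed.
Allowed pairs: 2 of 6.

2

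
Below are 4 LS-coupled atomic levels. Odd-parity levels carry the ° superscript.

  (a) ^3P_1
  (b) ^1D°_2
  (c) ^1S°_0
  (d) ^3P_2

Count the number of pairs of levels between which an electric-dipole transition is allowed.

(a)–(b): forbidden (ΔS).
(a)–(c): forbidden (ΔS).
(a)–(d): forbidden (parity).
(b)–(c): forbidden (parity, ΔL, ΔJ).
(b)–(d): forbidden (ΔS).
(c)–(d): forbidden (ΔS, ΔJ).
Allowed pairs: 0 of 6.

0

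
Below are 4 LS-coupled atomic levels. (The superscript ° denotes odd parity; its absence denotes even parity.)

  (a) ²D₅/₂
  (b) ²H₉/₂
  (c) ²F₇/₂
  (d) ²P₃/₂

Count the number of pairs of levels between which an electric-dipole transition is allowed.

(a)–(b): forbidden (parity, ΔL, ΔJ).
(a)–(c): forbidden (parity).
(a)–(d): forbidden (parity).
(b)–(c): forbidden (parity, ΔL).
(b)–(d): forbidden (parity, ΔL, ΔJ).
(c)–(d): forbidden (parity, ΔL, ΔJ).
Allowed pairs: 0 of 6.

0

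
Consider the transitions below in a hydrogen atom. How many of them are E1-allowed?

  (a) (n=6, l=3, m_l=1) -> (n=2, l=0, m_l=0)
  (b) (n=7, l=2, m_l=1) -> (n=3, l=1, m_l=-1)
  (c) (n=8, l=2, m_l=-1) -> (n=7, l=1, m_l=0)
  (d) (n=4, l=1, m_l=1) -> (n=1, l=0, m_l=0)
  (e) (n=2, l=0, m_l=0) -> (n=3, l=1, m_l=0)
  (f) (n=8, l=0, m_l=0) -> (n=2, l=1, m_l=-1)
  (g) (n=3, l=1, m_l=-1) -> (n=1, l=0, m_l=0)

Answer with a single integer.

5

(a) forbidden — Δl = -3 (E1 requires Δl = ±1)
(b) forbidden — Δm_l = -2 (E1 requires Δm_l = 0, ±1)
(c) allowed
(d) allowed
(e) allowed
(f) allowed
(g) allowed
Total allowed: 5 of 7.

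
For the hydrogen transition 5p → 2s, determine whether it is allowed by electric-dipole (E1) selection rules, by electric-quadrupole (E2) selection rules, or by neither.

E1

Δl = 0 − 1 = -1; l_i + l_f = 1.
E1 (Δl = ±1): satisfied.
E2 (Δl = 0,±2, l_i+l_f ≥ 2): not satisfied.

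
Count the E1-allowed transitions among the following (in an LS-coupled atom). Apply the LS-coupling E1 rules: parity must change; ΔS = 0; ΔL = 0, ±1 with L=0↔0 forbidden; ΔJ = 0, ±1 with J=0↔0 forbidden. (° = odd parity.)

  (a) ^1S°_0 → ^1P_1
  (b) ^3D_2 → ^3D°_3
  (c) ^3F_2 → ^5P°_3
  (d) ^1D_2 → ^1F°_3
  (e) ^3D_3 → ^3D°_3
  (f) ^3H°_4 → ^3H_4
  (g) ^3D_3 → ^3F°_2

(a) allowed
(b) allowed
(c) forbidden (ΔS, ΔL fail)
(d) allowed
(e) allowed
(f) allowed
(g) allowed
Total allowed: 6 of 7.

6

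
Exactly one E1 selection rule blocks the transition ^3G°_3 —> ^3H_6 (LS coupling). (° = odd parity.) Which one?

Initial level: S=1, L=4, J=3, parity odd. Final level: S=1, L=5, J=6, parity even.
Parity must change: odd → even — ✓.
ΔS = 0: S: 1 → 1 — ✓.
ΔL = 0, ±1 (not L=0↔0): L: 4 → 5, ΔL = +1 — ✓.
ΔJ = 0, ±1 (not J=0↔0): J: 3 → 6, ΔJ = +3 — ✗.

the ΔJ = 0, ±1 rule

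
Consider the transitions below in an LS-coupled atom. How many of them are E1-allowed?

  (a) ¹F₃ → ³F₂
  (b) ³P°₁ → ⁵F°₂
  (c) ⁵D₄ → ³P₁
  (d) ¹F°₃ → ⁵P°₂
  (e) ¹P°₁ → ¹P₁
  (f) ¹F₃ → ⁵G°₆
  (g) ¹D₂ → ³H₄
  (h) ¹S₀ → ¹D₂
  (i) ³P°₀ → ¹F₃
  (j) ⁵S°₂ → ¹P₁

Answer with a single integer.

1

(a) forbidden (parity, ΔS fail)
(b) forbidden (parity, ΔS, ΔL fail)
(c) forbidden (parity, ΔS, ΔJ fail)
(d) forbidden (parity, ΔS, ΔL fail)
(e) allowed
(f) forbidden (ΔS, ΔJ fail)
(g) forbidden (parity, ΔS, ΔL, ΔJ fail)
(h) forbidden (parity, ΔL, ΔJ fail)
(i) forbidden (ΔS, ΔL, ΔJ fail)
(j) forbidden (ΔS fails)
Total allowed: 1 of 10.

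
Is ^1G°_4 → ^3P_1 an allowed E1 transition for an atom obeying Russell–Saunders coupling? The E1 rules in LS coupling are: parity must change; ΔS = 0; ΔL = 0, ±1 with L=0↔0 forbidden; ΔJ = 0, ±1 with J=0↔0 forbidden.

Parity must change: odd → even — ok.
ΔS = 0: S: 0 → 1 — fails.
ΔL = 0, ±1 (not L=0↔0): L: 4 → 1, ΔL = -3 — fails.
ΔJ = 0, ±1 (not J=0↔0): J: 4 → 1, ΔJ = -3 — fails.
Rule(s) violated: ΔS, ΔL, ΔJ.

forbidden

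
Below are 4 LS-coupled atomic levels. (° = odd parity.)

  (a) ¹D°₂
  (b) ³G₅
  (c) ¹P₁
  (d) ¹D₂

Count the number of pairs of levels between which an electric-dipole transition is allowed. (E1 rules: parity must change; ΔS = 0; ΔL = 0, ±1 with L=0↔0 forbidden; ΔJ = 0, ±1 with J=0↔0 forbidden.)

2

(a)–(b): forbidden (ΔS, ΔL, ΔJ).
(a)–(c): allowed.
(a)–(d): allowed.
(b)–(c): forbidden (parity, ΔS, ΔL, ΔJ).
(b)–(d): forbidden (parity, ΔS, ΔL, ΔJ).
(c)–(d): forbidden (parity).
Allowed pairs: 2 of 6.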